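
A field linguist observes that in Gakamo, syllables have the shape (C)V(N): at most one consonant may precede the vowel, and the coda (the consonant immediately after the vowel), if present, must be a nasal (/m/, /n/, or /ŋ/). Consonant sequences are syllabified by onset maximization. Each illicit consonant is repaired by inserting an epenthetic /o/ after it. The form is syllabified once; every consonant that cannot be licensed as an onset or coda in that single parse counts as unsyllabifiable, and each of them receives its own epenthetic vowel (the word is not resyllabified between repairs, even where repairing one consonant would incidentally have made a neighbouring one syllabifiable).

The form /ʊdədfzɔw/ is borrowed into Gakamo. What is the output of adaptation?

ʊdədofozɔwo

Syllabifying with onset maximization leaves /d/, /f/, /w/ stranded (only a nasal (/m/, /n/, or /ŋ/) is licensed in coda position; onsets are limited to one consonant).
Each unlicensed consonant becomes the onset of a new syllable: /d/ → /do/, /f/ → /fo/, /w/ → /wo/.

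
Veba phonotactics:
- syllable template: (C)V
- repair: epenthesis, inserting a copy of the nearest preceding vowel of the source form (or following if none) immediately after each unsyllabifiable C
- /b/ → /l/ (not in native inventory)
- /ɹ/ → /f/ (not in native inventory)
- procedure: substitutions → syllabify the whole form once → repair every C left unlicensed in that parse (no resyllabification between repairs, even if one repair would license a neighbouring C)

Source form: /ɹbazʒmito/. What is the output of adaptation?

falazaʒamito

Substitution: /ɹ/ → /f/, /b/ → /l/, giving /flazʒmito/.
Under (C)V, the unsyllabifiable consonants are /f/, /z/, /ʒ/ (no codas are permitted; onsets are limited to one consonant).
Each unlicensed consonant becomes the onset of a new syllable: /f/ → /fa/, /z/ → /za/, /ʒ/ → /ʒa/.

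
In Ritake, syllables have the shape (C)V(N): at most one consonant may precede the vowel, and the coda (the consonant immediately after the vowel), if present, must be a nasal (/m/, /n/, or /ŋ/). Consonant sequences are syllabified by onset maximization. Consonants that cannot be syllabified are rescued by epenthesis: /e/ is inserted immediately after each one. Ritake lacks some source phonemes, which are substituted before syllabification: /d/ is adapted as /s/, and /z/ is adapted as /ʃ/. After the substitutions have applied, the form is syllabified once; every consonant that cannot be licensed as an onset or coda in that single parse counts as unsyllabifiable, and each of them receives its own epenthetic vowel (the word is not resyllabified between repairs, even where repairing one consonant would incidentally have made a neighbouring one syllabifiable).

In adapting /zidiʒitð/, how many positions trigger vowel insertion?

After substitution the input is /ʃisiʒitð/.
The unsyllabifiable consonants are /t/, /ð/; each receives one epenthetic vowel.

2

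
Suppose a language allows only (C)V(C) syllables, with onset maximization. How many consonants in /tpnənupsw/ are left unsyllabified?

Syllabifying with onset maximization leaves /t/, /p/, /s/, /w/ stranded (at most one coda consonant is licensed; onsets are limited to one consonant).

4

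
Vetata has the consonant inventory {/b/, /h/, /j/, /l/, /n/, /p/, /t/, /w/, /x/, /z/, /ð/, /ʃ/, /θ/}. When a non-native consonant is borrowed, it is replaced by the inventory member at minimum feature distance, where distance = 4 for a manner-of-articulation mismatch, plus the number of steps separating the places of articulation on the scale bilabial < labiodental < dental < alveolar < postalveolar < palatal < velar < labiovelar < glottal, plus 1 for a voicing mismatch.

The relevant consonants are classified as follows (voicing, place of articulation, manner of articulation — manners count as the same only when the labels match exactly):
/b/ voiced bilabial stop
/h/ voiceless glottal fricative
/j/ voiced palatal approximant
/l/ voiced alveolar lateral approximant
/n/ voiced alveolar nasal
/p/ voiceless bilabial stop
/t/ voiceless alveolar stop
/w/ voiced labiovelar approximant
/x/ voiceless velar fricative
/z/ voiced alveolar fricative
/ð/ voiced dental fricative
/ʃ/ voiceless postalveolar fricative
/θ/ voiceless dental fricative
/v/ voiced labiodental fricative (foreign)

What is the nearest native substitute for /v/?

ð

/ð/ is closest: same manner (fricative), place distance 1 (labiodental→dental), same voicing; total 1. Next closest is /z/ at distance 2.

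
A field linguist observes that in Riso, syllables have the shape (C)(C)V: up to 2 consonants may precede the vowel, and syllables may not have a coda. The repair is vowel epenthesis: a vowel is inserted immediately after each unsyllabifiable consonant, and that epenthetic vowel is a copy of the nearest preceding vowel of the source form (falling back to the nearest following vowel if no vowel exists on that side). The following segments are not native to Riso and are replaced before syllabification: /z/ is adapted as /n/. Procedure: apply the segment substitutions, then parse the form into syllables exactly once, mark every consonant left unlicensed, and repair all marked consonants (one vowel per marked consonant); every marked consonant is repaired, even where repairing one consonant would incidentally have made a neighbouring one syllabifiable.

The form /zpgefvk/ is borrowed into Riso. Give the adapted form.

nepgefeveke

Substitution: /z/ → /n/, giving /npgefvk/.
Syllabifying with onset maximization leaves /n/, /f/, /v/, /k/ stranded (no codas are permitted; onsets may contain at most 2 consonants).
Inserting the epenthetic vowel yields /n/ → /ne/, /f/ → /fe/, /v/ → /ve/, /k/ → /ke/.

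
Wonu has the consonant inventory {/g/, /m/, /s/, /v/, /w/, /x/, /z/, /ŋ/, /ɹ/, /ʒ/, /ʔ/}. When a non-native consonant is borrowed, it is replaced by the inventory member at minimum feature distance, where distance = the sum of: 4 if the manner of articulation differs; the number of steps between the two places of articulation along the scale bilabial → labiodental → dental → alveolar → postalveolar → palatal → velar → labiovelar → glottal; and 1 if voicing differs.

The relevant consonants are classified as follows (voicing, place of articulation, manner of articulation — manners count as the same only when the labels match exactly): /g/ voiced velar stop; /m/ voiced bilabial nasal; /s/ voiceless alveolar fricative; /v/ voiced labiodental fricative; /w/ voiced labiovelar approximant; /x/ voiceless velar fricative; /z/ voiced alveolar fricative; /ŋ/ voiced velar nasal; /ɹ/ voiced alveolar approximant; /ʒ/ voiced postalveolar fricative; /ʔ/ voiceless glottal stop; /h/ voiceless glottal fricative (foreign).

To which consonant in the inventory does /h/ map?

x

/x/ is closest: same manner (fricative), place distance 2 (glottal→velar), same voicing; total 2. Next closest is /ʔ/ at distance 4.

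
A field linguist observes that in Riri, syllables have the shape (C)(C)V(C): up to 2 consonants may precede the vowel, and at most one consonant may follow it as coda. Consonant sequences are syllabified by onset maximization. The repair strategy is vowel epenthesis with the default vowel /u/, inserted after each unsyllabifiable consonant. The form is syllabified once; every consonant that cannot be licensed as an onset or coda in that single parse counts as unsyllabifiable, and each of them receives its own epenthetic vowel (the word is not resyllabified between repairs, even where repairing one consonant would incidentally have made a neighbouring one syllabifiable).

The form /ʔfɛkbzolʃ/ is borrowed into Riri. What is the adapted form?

Syllabifying with onset maximization leaves /ʃ/ stranded (at most one coda consonant is licensed; onsets may contain at most 2 consonants).
Epenthesis after each stranded consonant: /ʃ/ → /ʃu/.

ʔfɛkbzolʃu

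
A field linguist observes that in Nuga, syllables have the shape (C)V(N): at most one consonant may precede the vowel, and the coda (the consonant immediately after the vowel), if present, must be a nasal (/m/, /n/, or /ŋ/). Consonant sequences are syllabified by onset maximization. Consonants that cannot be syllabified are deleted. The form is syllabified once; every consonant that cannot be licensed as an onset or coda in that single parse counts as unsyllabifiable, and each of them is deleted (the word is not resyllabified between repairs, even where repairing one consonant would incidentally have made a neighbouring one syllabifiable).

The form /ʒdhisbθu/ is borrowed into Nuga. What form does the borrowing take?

Syllabifying with onset maximization leaves /ʒ/, /d/, /s/, /b/ stranded (only a nasal (/m/, /n/, or /ŋ/) is licensed in coda position; onsets are limited to one consonant).
Deletion applies to /ʒ/, /d/, /s/, /b/.

hiθu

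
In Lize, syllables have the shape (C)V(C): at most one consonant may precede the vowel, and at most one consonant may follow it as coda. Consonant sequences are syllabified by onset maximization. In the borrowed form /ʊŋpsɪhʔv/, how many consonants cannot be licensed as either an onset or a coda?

Under (C)V(C), the unsyllabifiable consonants are /p/, /ʔ/, /v/ (at most one coda consonant is licensed; onsets are limited to one consonant).

3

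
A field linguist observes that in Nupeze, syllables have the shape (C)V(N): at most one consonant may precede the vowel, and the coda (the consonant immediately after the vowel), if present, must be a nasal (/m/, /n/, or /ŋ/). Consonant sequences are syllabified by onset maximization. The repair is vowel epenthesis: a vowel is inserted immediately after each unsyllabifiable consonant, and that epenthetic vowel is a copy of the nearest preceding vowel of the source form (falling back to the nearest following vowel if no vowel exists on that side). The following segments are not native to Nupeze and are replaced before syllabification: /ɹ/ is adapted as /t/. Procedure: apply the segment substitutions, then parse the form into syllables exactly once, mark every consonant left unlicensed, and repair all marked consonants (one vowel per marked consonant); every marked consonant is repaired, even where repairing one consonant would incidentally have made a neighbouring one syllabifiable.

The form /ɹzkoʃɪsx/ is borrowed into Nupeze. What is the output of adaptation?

Substitution: /ɹ/ → /t/, giving /tzkoʃɪsx/.
The consonants /t/, /z/, /s/, /x/ cannot be parsed into a legal (C)V(N) syllable (only a nasal (/m/, /n/, or /ŋ/) is licensed in coda position; onsets are limited to one consonant).
Inserting the epenthetic vowel yields /t/ → /to/, /z/ → /zo/, /s/ → /sɪ/, /x/ → /xɪ/.

tozokoʃɪsɪxɪ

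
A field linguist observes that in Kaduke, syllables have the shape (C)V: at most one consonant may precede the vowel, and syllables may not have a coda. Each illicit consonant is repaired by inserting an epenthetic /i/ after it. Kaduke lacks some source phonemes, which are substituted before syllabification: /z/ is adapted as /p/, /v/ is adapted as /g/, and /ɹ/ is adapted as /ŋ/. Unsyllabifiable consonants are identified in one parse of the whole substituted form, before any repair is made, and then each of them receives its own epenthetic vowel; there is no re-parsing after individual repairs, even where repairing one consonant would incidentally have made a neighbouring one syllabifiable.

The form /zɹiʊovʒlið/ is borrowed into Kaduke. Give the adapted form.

Substitution: /z/ → /p/, /ɹ/ → /ŋ/, /v/ → /g/, giving /pŋiʊogʒlið/.
Syllabifying with onset maximization leaves /p/, /g/, /ʒ/, /ð/ stranded (no codas are permitted; onsets are limited to one consonant).
Epenthesis after each stranded consonant: /p/ → /pi/, /g/ → /gi/, /ʒ/ → /ʒi/, /ð/ → /ði/.

piŋiʊogiʒiliði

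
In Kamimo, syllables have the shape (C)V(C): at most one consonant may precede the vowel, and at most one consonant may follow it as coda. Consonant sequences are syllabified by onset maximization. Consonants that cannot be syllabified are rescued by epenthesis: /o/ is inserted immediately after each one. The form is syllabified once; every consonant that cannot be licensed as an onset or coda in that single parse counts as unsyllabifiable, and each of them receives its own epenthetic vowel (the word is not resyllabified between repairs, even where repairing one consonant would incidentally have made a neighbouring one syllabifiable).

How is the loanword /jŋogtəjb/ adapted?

joŋogtəjbo

Under (C)V(C), the unsyllabifiable consonants are /j/, /b/ (at most one coda consonant is licensed; onsets are limited to one consonant).
Epenthesis after each stranded consonant: /j/ → /jo/, /b/ → /bo/.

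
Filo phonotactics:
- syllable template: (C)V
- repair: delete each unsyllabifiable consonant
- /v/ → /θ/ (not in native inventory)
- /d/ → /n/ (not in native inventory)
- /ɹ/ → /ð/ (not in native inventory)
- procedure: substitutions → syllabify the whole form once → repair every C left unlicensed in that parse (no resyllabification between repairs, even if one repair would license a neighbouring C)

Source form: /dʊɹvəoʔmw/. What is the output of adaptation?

Substitution: /d/ → /n/, /ɹ/ → /ð/, /v/ → /θ/, giving /nʊðθəoʔmw/.
The consonants /ð/, /ʔ/, /m/, /w/ cannot be parsed into a legal (C)V syllable (no codas are permitted; onsets are limited to one consonant).
Deleting the stranded consonants removes /ð/, /ʔ/, /m/, /w/.

nʊθəo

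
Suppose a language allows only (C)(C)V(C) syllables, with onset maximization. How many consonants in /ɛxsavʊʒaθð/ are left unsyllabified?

1

Syllabifying with onset maximization leaves /ð/ stranded (at most one coda consonant is licensed; onsets may contain at most 2 consonants).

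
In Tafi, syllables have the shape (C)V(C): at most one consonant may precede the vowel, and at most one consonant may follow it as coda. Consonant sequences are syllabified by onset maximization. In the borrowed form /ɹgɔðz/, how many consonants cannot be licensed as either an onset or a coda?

The consonants /ɹ/, /z/ cannot be parsed into a legal (C)V(C) syllable (at most one coda consonant is licensed; onsets are limited to one consonant).

2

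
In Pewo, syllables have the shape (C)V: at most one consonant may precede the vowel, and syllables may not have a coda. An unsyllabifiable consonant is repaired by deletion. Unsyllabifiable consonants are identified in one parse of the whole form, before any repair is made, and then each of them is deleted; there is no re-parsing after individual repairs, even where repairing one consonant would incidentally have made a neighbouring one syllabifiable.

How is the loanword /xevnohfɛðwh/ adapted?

xenofɛ

Syllabifying with onset maximization leaves /v/, /h/, /ð/, /w/, /h/ stranded (no codas are permitted; onsets are limited to one consonant).
Deleting the stranded consonants removes /v/, /h/, /ð/, /w/, /h/.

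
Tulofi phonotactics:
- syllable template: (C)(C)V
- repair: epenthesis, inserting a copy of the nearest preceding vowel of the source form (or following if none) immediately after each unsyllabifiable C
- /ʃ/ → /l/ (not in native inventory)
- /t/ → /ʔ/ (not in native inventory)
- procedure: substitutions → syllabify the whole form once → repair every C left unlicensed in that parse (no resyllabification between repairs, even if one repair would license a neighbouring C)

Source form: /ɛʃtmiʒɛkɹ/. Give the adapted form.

ɛlɛʔmiʒɛkɛɹɛ

Substitution: /ʃ/ → /l/, /t/ → /ʔ/, giving /ɛlʔmiʒɛkɹ/.
The consonants /l/, /k/, /ɹ/ cannot be parsed into a legal (C)(C)V syllable (no codas are permitted; onsets may contain at most 2 consonants).
Inserting the epenthetic vowel yields /l/ → /lɛ/, /k/ → /kɛ/, /ɹ/ → /ɹɛ/.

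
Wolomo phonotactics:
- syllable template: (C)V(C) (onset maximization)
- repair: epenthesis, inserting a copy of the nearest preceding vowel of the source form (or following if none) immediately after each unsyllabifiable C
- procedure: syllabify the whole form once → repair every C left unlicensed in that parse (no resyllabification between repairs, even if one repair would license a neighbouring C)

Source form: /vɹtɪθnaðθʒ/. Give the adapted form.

vɪɹɪtɪθnaðθaʒa

Syllabifying with onset maximization leaves /v/, /ɹ/, /θ/, /ʒ/ stranded (at most one coda consonant is licensed; onsets are limited to one consonant).
Epenthesis after each stranded consonant: /v/ → /vɪ/, /ɹ/ → /ɹɪ/, /θ/ → /θa/, /ʒ/ → /ʒa/.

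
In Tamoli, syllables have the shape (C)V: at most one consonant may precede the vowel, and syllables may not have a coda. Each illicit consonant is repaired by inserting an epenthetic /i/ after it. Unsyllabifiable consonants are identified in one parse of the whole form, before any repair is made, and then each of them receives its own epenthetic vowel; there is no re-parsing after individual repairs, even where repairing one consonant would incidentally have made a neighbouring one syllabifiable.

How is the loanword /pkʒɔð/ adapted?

pikiʒɔði

Syllabifying with onset maximization leaves /p/, /k/, /ð/ stranded (no codas are permitted; onsets are limited to one consonant).
Epenthesis after each stranded consonant: /p/ → /pi/, /k/ → /ki/, /ð/ → /ði/.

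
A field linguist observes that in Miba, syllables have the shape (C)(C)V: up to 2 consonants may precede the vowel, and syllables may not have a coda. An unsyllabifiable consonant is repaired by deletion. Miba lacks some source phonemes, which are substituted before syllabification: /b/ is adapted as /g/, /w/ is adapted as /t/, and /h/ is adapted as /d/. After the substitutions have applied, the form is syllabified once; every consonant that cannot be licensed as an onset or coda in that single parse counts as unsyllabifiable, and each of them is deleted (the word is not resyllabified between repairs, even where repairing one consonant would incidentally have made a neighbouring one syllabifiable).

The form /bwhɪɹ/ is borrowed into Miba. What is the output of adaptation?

Substitution: /b/ → /g/, /w/ → /t/, /h/ → /d/, giving /gtdɪɹ/.
The consonants /g/, /ɹ/ cannot be parsed into a legal (C)(C)V syllable (no codas are permitted; onsets may contain at most 2 consonants).
Each unlicensed consonant is deleted: /g/, /ɹ/.

tdɪ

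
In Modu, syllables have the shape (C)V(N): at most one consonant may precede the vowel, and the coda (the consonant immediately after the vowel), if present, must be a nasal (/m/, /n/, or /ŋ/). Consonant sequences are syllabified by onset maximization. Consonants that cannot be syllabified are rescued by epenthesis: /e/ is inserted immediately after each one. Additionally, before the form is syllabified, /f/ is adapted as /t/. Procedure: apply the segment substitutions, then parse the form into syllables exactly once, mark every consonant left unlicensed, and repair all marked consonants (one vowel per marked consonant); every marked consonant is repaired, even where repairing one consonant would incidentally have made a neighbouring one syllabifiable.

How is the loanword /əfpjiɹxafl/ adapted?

Substitution: /f/ → /t/, giving /ətpjiɹxatl/.
Syllabifying with onset maximization leaves /t/, /p/, /ɹ/, /t/, /l/ stranded (only a nasal (/m/, /n/, or /ŋ/) is licensed in coda position; onsets are limited to one consonant).
Each unlicensed consonant becomes the onset of a new syllable: /t/ → /te/, /p/ → /pe/, /ɹ/ → /ɹe/, /t/ → /te/, /l/ → /le/.

ətepejiɹexatele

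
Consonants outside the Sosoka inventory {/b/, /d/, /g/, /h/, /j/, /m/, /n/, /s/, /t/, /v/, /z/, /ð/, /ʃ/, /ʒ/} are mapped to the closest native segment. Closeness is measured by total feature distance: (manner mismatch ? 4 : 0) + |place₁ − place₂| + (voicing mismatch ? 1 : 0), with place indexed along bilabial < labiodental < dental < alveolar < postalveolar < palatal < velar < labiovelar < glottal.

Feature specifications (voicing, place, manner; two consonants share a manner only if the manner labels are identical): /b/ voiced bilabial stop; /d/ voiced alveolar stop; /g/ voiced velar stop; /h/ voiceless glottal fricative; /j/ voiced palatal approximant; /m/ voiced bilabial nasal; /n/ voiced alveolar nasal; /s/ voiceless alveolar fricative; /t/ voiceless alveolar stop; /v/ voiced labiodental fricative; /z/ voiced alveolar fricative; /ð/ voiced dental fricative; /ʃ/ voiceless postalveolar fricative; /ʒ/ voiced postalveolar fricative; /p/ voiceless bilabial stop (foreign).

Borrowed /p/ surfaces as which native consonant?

/b/ is closest: same manner (stop), place distance 0 (bilabial→bilabial), voicing differs (+1); total 1. Next closest is /t/ at distance 3.

b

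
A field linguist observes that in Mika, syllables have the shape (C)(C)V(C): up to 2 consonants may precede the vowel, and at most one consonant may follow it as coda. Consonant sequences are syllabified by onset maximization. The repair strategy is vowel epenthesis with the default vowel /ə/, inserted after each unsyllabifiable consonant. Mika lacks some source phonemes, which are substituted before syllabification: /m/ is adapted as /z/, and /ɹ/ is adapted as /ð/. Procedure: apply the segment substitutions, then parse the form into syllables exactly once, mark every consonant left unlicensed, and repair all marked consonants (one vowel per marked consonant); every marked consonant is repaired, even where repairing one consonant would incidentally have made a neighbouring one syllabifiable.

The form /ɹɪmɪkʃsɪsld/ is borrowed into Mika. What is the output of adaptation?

ðɪzɪkʃsɪslədə

Substitution: /ɹ/ → /ð/, /m/ → /z/, giving /ðɪzɪkʃsɪsld/.
The consonants /l/, /d/ cannot be parsed into a legal (C)(C)V(C) syllable (at most one coda consonant is licensed; onsets may contain at most 2 consonants).
Epenthesis after each stranded consonant: /l/ → /lə/, /d/ → /də/.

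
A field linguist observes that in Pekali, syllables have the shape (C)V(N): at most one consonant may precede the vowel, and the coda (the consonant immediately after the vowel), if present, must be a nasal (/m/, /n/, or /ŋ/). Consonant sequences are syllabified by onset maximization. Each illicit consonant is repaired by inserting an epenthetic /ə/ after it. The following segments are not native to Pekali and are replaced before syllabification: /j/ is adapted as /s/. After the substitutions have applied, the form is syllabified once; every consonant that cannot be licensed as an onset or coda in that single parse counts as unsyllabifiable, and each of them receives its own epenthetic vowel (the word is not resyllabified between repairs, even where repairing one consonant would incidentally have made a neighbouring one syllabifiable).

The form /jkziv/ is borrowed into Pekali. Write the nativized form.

səkəzivə

Substitution: /j/ → /s/, giving /skziv/.
Under (C)V(N), the unsyllabifiable consonants are /s/, /k/, /v/ (only a nasal (/m/, /n/, or /ŋ/) is licensed in coda position; onsets are limited to one consonant).
Epenthesis after each stranded consonant: /s/ → /sə/, /k/ → /kə/, /v/ → /və/.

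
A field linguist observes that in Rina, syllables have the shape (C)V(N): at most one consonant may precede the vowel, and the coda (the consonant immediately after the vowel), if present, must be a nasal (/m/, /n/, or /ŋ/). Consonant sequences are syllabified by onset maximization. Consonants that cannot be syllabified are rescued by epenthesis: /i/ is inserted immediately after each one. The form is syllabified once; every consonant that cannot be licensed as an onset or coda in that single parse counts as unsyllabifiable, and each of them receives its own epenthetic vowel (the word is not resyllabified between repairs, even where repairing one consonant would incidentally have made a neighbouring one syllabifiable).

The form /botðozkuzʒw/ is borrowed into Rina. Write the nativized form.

botiðozikuziʒiwi

The consonants /t/, /z/, /z/, /ʒ/, /w/ cannot be parsed into a legal (C)V(N) syllable (only a nasal (/m/, /n/, or /ŋ/) is licensed in coda position; onsets are limited to one consonant).
Epenthesis after each stranded consonant: /t/ → /ti/, /z/ → /zi/, /z/ → /zi/, /ʒ/ → /ʒi/, /w/ → /wi/.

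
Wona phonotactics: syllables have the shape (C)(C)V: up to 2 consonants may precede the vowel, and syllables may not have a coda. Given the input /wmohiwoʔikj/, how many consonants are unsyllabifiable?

2

The consonants /k/, /j/ cannot be parsed into a legal (C)(C)V syllable (no codas are permitted; onsets may contain at most 2 consonants).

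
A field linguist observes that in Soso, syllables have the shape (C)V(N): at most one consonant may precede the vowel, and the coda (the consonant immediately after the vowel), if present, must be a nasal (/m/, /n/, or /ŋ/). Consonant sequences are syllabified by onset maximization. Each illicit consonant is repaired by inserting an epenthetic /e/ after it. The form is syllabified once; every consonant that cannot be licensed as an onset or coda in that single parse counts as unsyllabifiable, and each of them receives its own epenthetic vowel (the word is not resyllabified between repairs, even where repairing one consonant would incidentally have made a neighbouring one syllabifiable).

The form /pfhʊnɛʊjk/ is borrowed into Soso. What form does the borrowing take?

pefehʊnɛʊjeke

Syllabifying with onset maximization leaves /p/, /f/, /j/, /k/ stranded (only a nasal (/m/, /n/, or /ŋ/) is licensed in coda position; onsets are limited to one consonant).
Each unlicensed consonant becomes the onset of a new syllable: /p/ → /pe/, /f/ → /fe/, /j/ → /je/, /k/ → /ke/.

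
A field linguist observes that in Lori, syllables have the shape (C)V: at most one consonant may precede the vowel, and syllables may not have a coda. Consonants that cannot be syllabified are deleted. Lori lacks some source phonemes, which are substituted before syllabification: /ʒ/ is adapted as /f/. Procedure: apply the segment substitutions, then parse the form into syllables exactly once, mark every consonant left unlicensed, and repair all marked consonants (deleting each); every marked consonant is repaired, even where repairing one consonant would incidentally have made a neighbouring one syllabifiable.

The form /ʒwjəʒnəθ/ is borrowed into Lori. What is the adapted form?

Substitution: /ʒ/ → /f/, giving /fwjəfnəθ/.
Under (C)V, the unsyllabifiable consonants are /f/, /w/, /f/, /θ/ (no codas are permitted; onsets are limited to one consonant).
Each unlicensed consonant is deleted: /f/, /w/, /f/, /θ/.

jənə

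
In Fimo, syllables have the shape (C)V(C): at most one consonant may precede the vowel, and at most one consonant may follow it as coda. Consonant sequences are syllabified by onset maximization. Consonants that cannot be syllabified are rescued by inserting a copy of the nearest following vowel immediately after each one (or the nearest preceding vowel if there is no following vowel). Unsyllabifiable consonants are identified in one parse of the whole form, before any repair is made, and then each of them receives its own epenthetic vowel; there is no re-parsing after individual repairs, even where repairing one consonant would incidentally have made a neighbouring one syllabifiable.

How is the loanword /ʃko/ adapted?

Under (C)V(C), the unsyllabifiable consonants are /ʃ/ (at most one coda consonant is licensed; onsets are limited to one consonant).
Epenthesis after each stranded consonant: /ʃ/ → /ʃo/.

ʃoko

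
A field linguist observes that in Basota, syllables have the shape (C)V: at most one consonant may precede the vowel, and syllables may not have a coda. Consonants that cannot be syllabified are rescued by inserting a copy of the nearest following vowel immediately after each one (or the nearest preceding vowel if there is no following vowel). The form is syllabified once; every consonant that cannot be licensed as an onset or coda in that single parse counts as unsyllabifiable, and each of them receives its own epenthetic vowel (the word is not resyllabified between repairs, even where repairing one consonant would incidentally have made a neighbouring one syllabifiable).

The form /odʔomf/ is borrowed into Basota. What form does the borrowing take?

odoʔomofo

Syllabifying with onset maximization leaves /d/, /m/, /f/ stranded (no codas are permitted; onsets are limited to one consonant).
Inserting the epenthetic vowel yields /d/ → /do/, /m/ → /mo/, /f/ → /fo/.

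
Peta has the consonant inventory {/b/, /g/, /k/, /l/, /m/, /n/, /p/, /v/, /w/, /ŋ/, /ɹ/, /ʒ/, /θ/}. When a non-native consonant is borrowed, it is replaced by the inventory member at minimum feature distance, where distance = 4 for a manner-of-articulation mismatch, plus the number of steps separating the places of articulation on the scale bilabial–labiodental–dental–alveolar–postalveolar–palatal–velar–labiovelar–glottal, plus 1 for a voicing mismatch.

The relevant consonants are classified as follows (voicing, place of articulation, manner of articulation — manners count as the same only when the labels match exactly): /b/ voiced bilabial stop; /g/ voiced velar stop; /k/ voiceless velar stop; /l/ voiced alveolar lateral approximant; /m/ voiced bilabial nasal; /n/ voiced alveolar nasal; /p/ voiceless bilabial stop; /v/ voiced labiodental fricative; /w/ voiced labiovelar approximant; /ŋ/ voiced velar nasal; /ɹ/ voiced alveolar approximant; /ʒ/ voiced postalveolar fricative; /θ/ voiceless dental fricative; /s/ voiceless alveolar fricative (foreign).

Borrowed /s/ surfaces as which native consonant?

/θ/ is closest: same manner (fricative), place distance 1 (alveolar→dental), same voicing; total 1. Next closest is /ʒ/ at distance 2.

θ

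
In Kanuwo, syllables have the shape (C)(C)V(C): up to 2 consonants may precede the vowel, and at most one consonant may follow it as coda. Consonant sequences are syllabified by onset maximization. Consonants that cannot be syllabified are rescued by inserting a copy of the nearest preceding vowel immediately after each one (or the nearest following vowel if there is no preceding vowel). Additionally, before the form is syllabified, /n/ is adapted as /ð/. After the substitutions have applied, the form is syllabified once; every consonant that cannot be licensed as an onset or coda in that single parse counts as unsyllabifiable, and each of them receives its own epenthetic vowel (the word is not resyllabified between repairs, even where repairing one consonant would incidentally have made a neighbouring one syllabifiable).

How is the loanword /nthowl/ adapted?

ðothowlo

Substitution: /n/ → /ð/, giving /ðthowl/.
Syllabifying with onset maximization leaves /ð/, /l/ stranded (at most one coda consonant is licensed; onsets may contain at most 2 consonants).
Each unlicensed consonant becomes the onset of a new syllable: /ð/ → /ðo/, /l/ → /lo/.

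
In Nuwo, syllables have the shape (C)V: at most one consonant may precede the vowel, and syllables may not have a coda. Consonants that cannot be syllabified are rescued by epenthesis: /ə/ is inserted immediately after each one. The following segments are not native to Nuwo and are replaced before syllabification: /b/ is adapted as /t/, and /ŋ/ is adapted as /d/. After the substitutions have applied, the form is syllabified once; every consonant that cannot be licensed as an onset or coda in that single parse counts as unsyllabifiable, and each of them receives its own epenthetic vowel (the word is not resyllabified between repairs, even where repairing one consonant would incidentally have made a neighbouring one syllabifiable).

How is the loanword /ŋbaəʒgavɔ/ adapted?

dətaəʒəgavɔ

Substitution: /ŋ/ → /d/, /b/ → /t/, giving /dtaəʒgavɔ/.
The consonants /d/, /ʒ/ cannot be parsed into a legal (C)V syllable (no codas are permitted; onsets are limited to one consonant).
Inserting the epenthetic vowel yields /d/ → /də/, /ʒ/ → /ʒə/.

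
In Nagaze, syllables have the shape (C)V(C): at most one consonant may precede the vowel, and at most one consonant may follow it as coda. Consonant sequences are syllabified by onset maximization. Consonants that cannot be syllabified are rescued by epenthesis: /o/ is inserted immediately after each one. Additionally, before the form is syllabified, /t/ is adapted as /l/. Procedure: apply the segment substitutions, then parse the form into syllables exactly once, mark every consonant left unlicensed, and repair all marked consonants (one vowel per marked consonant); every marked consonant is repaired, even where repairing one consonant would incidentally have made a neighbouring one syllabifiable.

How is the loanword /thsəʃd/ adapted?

Substitution: /t/ → /l/, giving /lhsəʃd/.
Syllabifying with onset maximization leaves /l/, /h/, /d/ stranded (at most one coda consonant is licensed; onsets are limited to one consonant).
Epenthesis after each stranded consonant: /l/ → /lo/, /h/ → /ho/, /d/ → /do/.

lohosəʃdo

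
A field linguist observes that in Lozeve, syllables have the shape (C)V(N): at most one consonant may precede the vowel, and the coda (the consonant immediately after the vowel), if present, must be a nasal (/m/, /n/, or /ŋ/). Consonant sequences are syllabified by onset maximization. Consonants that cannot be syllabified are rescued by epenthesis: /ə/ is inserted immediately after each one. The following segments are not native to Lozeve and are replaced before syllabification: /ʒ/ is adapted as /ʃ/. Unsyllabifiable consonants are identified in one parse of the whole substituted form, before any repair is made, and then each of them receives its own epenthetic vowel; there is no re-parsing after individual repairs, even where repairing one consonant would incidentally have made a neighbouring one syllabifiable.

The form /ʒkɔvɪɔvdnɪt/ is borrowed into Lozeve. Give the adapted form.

ʃəkɔvɪɔvədənɪtə

Substitution: /ʒ/ → /ʃ/, giving /ʃkɔvɪɔvdnɪt/.
The consonants /ʃ/, /v/, /d/, /t/ cannot be parsed into a legal (C)V(N) syllable (only a nasal (/m/, /n/, or /ŋ/) is licensed in coda position; onsets are limited to one consonant).
Inserting the epenthetic vowel yields /ʃ/ → /ʃə/, /v/ → /və/, /d/ → /də/, /t/ → /tə/.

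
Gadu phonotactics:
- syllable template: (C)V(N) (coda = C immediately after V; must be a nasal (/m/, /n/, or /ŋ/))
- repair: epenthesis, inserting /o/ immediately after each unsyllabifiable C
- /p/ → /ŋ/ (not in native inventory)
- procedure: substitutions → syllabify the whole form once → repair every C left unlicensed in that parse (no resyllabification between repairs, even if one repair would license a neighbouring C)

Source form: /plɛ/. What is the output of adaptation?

ŋolɛ

Substitution: /p/ → /ŋ/, giving /ŋlɛ/.
Syllabifying with onset maximization leaves /ŋ/ stranded (only a nasal (/m/, /n/, or /ŋ/) is licensed in coda position; onsets are limited to one consonant).
Each unlicensed consonant becomes the onset of a new syllable: /ŋ/ → /ŋo/.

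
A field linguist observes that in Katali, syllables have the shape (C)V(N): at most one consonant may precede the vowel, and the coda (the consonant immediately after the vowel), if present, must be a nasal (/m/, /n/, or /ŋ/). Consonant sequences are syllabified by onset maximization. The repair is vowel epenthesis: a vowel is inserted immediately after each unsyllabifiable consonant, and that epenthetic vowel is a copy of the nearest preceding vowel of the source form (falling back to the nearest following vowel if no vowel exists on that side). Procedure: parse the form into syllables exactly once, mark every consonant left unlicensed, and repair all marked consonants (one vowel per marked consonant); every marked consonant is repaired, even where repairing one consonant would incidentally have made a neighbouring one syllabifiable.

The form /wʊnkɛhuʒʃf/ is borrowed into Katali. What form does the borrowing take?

Under (C)V(N), the unsyllabifiable consonants are /ʒ/, /ʃ/, /f/ (only a nasal (/m/, /n/, or /ŋ/) is licensed in coda position; onsets are limited to one consonant).
Inserting the epenthetic vowel yields /ʒ/ → /ʒu/, /ʃ/ → /ʃu/, /f/ → /fu/.

wʊnkɛhuʒuʃufu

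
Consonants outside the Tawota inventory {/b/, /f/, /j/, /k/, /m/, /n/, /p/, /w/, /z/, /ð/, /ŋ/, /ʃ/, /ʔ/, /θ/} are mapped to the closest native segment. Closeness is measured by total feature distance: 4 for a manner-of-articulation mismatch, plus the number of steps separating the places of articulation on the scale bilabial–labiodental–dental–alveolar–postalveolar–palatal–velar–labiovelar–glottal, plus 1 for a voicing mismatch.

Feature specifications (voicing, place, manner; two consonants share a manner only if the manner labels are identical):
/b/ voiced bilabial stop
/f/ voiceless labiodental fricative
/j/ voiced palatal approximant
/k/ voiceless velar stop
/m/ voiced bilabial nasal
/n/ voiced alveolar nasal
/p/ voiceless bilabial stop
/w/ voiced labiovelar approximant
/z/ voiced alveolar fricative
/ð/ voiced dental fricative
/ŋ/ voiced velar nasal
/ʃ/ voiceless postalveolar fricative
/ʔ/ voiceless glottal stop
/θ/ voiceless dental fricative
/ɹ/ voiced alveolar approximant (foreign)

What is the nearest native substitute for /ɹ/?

/j/ is closest: same manner (approximant), place distance 2 (alveolar→palatal), same voicing; total 2. Next closest is /n/ at distance 4.

j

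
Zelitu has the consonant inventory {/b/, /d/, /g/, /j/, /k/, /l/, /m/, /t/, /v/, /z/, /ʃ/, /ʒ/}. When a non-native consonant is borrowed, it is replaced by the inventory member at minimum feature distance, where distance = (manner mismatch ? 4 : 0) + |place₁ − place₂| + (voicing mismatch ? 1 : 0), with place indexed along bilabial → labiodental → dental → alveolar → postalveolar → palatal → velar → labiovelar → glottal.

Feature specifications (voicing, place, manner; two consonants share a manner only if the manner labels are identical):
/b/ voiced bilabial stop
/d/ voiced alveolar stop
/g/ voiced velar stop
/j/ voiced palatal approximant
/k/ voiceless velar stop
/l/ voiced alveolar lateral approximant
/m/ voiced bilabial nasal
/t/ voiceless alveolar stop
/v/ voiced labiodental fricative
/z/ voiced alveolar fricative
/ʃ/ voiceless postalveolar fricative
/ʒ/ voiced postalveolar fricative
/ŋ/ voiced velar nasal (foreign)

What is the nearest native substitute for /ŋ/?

/g/ is closest: manner differs (nasal→stop, +4), place distance 0 (velar→velar), same voicing; total 4. Next closest is /j/ at distance 5.

g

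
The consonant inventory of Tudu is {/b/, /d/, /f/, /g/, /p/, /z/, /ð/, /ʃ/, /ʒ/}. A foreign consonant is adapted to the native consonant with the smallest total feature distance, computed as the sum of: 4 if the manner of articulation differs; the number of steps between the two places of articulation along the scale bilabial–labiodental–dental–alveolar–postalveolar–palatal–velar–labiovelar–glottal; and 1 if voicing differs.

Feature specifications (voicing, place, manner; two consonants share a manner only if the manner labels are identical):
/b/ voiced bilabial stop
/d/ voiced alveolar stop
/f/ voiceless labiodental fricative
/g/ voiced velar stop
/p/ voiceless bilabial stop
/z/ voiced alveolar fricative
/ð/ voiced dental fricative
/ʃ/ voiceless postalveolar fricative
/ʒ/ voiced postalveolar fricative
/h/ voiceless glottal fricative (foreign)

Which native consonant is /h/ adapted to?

/ʃ/ is closest: same manner (fricative), place distance 4 (glottal→postalveolar), same voicing; total 4. Next closest is /ʒ/ at distance 5.

ʃ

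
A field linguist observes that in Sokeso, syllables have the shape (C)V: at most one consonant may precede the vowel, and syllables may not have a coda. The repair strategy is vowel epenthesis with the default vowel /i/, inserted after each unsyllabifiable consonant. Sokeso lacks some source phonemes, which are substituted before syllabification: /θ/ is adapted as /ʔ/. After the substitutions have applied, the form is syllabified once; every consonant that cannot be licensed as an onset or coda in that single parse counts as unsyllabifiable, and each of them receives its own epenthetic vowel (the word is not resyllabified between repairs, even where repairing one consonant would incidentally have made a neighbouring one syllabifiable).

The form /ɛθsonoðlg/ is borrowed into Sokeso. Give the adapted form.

Substitution: /θ/ → /ʔ/, giving /ɛʔsonoðlg/.
The consonants /ʔ/, /ð/, /l/, /g/ cannot be parsed into a legal (C)V syllable (no codas are permitted; onsets are limited to one consonant).
Epenthesis after each stranded consonant: /ʔ/ → /ʔi/, /ð/ → /ði/, /l/ → /li/, /g/ → /gi/.

ɛʔisonoðiligi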